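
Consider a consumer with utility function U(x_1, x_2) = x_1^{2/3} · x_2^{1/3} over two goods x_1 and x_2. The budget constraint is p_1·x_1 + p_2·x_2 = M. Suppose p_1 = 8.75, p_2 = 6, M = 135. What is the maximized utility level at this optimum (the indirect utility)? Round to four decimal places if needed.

V = 9.2578

The MRS is 2·x_2/x_1. Set MRS = p_1/p_2.
Rearranging, p_2·x_2 = (1/2)·p_1·x_1. Substituting into the budget gives p_1·x_1·(1 + (1/2)) = M.
Demand: x_1*(p_1,p_2,M) = 2/3·M/p_1 and x_2* = 1/3·M/p_2.
At p_1=8.75, p_2=6, M=135: x_1* = 2/3·135/8.75 = 10.2857, x_2* = 7.5.
Utility at the optimum: U(10.2857, 7.5) = 9.2578.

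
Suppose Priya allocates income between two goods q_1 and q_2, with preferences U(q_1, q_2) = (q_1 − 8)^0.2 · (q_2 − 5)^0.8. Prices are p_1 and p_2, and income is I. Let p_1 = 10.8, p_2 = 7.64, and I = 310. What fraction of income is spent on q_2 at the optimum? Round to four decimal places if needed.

Let q_1' = q_1−8, q_2' = q_2−5. MRS = (1/4)·q_2'/q_1' = p_1/p_2.
Substituting into the budget: q_1* = 8 + 0.2·(I − 8·p_1 − 5·p_2)/p_1, and q_2* = 5 + 0.8·(…)/p_2.
Discretionary income = 310 − 8·10.8 − 5·7.64 = 185.4; q_1* = 8 + 0.2·185.4/10.8 = 11.4333; q_2* = 5 + 0.8·185.4/7.64 = 24.4136.
Expenditure on q_2: 7.64·24.4136 = 186.52; share = 0.6017.

share on q_2 = 0.6017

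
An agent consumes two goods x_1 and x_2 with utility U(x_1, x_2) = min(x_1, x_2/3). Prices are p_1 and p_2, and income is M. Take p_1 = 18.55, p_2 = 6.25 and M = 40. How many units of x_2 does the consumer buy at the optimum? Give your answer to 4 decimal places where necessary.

With perfect complements, no substitution: consume in ratio x_1:x_2 = 1:3.
Budget: p_1·x_1 + p_2·3·x_1 = M, so (p_1 + 3·p_2)·x_1 = M.
Demand: x_1*(p_1,p_2,M) = M/(p_1 + 3·p_2), x_2* = 3·M/(p_1 + 3·p_2).
Here 18.55 + 3·6.25 = 37.3, giving x_2* = 3.2172.

x_2* = 3.2172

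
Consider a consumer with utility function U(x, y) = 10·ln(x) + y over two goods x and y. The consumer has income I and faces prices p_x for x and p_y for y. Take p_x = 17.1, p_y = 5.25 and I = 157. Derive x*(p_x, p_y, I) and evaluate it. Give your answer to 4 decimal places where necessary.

x* = 3.0702

Set MRS = p_x/p_y: (10/x)/1 = p_x/p_y.
So x*(p_x,p_y) = 10·p_y/p_x, independent of income; and y* = (I − 10·p_y)/p_y.
At the given prices: x* = 10·5.25/17.1 = 3.0702.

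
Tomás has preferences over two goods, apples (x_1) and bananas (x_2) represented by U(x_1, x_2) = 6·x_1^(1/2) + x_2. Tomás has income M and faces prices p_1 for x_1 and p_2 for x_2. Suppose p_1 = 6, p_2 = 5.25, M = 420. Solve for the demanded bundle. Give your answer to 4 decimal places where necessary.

x_1* = 6.8906, x_2* = 72.125

Solve: √x_1 = 3·p_2/p_1, so x_1*(p_1,p_2) = (3·p_2/p_1)², and x_2* = (M − p_1·x_1*)/p_2.
Plugging in: x_1* = (3·5.25/6)² = 6.8906, x_2* = 72.125.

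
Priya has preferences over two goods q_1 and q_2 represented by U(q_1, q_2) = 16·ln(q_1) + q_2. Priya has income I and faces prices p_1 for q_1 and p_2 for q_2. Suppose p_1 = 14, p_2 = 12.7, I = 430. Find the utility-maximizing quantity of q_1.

q_1* = 14.5143

So q_1*(p_1,p_2) = 16·p_2/p_1, independent of income; and q_2* = (I − 16·p_2)/p_2.
At the given prices: q_1* = 16·12.7/14 = 14.5143.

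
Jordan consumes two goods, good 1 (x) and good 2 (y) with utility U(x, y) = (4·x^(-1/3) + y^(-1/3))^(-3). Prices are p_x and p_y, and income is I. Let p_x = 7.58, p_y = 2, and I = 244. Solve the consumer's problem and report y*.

From the CES first-order condition, 4·(y/x)^(4/3) = p_x/p_y.
Hence y/x = ((1/4)·p_x/p_y)^(1/(4/3)), i.e. raised to the 0.75 power.
With the ratio pinned down, the budget gives x* = I/(p_x + p_y·(y/x)) and y* = (y/x)·x*.
Numerically y/x = 0.960361, so x* = 244/(7.58 + 2·0.960361) = 25.6823 and y* = 0.960361·25.6823 = 24.6642.

y* = 24.6642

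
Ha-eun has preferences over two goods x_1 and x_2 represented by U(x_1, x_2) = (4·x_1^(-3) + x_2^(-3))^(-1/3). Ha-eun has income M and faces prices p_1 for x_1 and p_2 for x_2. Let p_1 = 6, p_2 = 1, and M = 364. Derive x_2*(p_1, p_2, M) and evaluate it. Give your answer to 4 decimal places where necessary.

MU_x_1 ∝ 4·x_1^(-4), MU_x_2 ∝ x_2^(-4), so MRS = 4·(x_2/x_1)^(4) = p_1/p_2.
Solve for the ratio: x_2/x_1 = [(1/4)·p_1/p_2]^(0.25).
Substitute x_2 = (x_2/x_1)·x_1 into the budget: x_1* = M/(p_1 + p_2·(x_2/x_1)).
Numerically x_2/x_1 = 1.106682, so x_1* = 364/(6 + 1·1.106682) = 51.2194 and x_2* = 1.106682·51.2194 = 56.6836.

x_2* = 56.6836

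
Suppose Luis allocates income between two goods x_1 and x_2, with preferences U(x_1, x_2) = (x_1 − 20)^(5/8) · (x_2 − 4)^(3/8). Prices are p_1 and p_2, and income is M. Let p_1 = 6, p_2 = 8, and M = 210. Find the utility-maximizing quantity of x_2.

After buying the subsistence bundle (20, 4), a share 0.625 of the remaining income goes to x_1: x_1* = 20 + 0.625·(M − 20p_1 − 4p_2)/p_1.
Discretionary income = 210 − 20·6 − 4·8 = 58; x_2* = 4 + 0.375·58/8 = 6.7188.

x_2* = 6.7188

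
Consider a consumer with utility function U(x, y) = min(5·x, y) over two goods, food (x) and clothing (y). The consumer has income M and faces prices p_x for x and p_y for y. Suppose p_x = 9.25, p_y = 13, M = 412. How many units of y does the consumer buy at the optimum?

y* = 27.7441

With perfect complements, no substitution: consume in ratio x:y = 1:5.
Budget: p_x·x + p_y·5·x = M, so (p_x + 5·p_y)·x = M.
Demand: x*(p_x,p_y,M) = M/(p_x + 5·p_y), y* = 5·M/(p_x + 5·p_y).
Here 9.25 + 5·13 = 74.25, giving y* = 27.7441.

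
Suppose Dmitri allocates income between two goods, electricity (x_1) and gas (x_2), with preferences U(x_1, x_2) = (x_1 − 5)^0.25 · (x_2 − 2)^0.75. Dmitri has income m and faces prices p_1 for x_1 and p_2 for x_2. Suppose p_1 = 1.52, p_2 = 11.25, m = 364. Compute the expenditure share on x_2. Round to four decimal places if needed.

Let x_1' = x_1−5, x_2' = x_2−2. MRS = (1/3)·x_2'/x_1' = p_1/p_2.
After buying the subsistence bundle (5, 2), a share 0.25 of the remaining income goes to x_1: x_1* = 5 + 0.25·(m − 5p_1 − 2p_2)/p_1.
Discretionary income = 364 − 5·1.52 − 2·11.25 = 333.9; x_1* = 5 + 0.25·333.9/1.52 = 59.9178; x_2* = 2 + 0.75·333.9/11.25 = 24.26.
Expenditure on x_2: 11.25·24.26 = 272.925; share = 0.7498.

share on x_2 = 0.7498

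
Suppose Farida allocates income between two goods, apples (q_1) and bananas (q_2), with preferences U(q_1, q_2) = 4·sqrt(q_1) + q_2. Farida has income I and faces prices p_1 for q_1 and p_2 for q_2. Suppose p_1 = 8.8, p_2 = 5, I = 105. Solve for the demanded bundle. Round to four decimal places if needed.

q_1* = 1.2913, q_2* = 18.7273

Solve: √q_1 = 2·p_2/p_1, so q_1*(p_1,p_2) = (2·p_2/p_1)², and q_2* = (I − p_1·q_1*)/p_2.
Plugging in: q_1* = (2·5/8.8)² = 1.2913, q_2* = 18.7273.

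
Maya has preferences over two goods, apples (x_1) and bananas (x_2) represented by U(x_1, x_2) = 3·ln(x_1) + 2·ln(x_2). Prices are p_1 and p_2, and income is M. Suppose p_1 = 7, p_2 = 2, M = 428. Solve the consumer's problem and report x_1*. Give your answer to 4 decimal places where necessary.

Tangency: MRS = (3/2)·x_2/x_1 = p_1/p_2.
So 3·p_2·x_2 = 2·p_1·x_1; combined with the budget, a share 0.6 of income goes to x_1.
Demand: x_1*(p_1,p_2,M) = 0.6·M/p_1 and x_2* = 0.4·M/p_2.
At p_1=7, p_2=2, M=428: x_1* = 0.6·428/7 = 36.6857.

x_1* = 36.6857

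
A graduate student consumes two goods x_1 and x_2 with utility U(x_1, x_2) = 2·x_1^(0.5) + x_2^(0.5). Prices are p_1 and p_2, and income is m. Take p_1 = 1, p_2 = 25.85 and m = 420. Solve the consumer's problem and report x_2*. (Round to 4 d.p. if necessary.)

With the ratio pinned down, the budget gives x_1* = m/(p_1 + p_2·(x_2/x_1)) and x_2* = (x_2/x_1)·x_1*.
Numerically x_2/x_1 = 0.000374, so x_1* = 420/(1 + 25.85·0.000374) = 415.977 and x_2* = 0.000374·415.977 = 0.1556.

x_2* = 0.1556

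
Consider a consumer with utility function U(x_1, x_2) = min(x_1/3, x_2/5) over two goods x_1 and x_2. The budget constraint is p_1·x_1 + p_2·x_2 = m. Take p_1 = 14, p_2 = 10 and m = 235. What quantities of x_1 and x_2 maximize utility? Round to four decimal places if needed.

x_1* = 7.663, x_2* = 12.7717

With perfect complements, no substitution: consume in ratio x_1:x_2 = 3:5.
Budget: p_1·x_1 + p_2·(5/3)·x_1 = m, so (3·p_1 + 5·p_2)·x_1 = 3·m.
Demand: x_1*(p_1,p_2,m) = 3·m/(3·p_1 + 5·p_2), x_2* = 5·m/(3·p_1 + 5·p_2).
Here 3·14 + 5·10 = 92, giving x_1* = 7.663 and x_2* = 12.7717.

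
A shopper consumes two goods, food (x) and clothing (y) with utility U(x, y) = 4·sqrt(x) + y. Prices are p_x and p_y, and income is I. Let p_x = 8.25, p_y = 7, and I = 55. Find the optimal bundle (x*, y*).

Solve: √x = 2·p_y/p_x, so x*(p_x,p_y) = (2·p_y/p_x)², and y* = (I − p_x·x*)/p_y.
Plugging in: x* = (2·7/8.25)² = 2.8797, y* = 4.4632.

x* = 2.8797, y* = 4.4632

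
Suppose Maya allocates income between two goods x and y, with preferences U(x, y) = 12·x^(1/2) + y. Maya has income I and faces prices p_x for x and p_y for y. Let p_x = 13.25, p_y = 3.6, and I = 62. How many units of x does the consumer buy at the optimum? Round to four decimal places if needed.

x* = 2.6575

MU_x = 6/√x, MU_y = 1. Tangency: 6/√x = p_x/p_y.
Thus x* = (6·p_y/p_x)² — independent of I — with the rest of income spent on y.
Plugging in: x* = (6·3.6/13.25)² = 2.6575.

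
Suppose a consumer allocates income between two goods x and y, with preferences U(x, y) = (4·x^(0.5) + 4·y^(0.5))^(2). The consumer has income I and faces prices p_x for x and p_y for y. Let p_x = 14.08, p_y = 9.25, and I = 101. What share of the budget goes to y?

share on y = 0.6035

Substitute y = (y/x)·x into the budget: x* = I/(p_x + p_y·(y/x)).
Numerically y/x = 2.316978, so x* = 101/(14.08 + 9.25·2.316978) = 2.8441 and y* = 2.316978·2.8441 = 6.5897.
Expenditure on y: 9.25·6.5897 = 60.955; share = 0.6035.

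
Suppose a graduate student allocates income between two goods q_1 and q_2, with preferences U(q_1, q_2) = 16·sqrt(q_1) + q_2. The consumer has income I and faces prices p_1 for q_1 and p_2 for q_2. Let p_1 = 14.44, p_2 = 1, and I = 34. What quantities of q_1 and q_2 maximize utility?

MU_q_1 = 8/√q_1, MU_q_2 = 1. Tangency: 8/√q_1 = p_1/p_2.
Thus q_1* = (8·p_2/p_1)² — independent of I — with the rest of income spent on q_2.
Plugging in: q_1* = (8·1/14.44)² = 0.3069, q_2* = 29.5679.

q_1* = 0.3069, q_2* = 29.5679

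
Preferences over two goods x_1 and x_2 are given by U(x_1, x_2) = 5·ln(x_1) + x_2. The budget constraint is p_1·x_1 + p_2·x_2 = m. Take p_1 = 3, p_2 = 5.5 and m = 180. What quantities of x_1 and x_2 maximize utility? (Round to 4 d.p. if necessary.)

x_1* = 9.1667, x_2* = 27.7273

So x_1*(p_1,p_2) = 5·p_2/p_1, independent of income; and x_2* = (m − 5·p_2)/p_2.
At the given prices: x_1* = 5·5.5/3 = 9.1667, and x_2* = 27.7273.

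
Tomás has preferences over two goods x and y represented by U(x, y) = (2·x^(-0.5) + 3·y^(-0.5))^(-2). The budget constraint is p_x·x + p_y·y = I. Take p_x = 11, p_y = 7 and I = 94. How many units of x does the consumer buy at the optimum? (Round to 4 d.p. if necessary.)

Substitute y = (y/x)·x into the budget: x* = I/(p_x + p_y·(y/x)).
Numerically y/x = 1.771158, so x* = 94/(11 + 7·1.771158) = 4.0174.

x* = 4.0174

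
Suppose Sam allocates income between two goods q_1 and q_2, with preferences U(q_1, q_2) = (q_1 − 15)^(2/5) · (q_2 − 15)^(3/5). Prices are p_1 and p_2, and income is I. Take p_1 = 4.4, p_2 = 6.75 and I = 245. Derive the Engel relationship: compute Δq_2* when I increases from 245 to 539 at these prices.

Δq_2* = 26.1333

This is Cobb-Douglas in (q_1−15, q_2−15): tangency gives 0.4·p_2·(q_2−15) = 0.6·p_1·(q_1−15).
After buying the subsistence bundle (15, 15), a share 0.4 of the remaining income goes to q_1: q_1* = 15 + 0.4·(I − 15p_1 − 15p_2)/p_1.
Discretionary income = 245 − 15·4.4 − 15·6.75 = 77.75; q_2* = 15 + 0.6·77.75/6.75 = 21.9111.
At I' = 539: q_2* = 48.0444. Change: 48.0444 − 21.9111 = 26.1333.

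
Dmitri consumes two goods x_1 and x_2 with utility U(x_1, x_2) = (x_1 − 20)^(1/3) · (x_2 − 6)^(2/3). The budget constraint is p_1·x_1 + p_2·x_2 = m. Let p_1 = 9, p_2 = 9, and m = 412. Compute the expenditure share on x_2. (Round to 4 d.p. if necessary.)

Let x_1' = x_1−20, x_2' = x_2−6. MRS = (1/2)·x_2'/x_1' = p_1/p_2.
Substituting into the budget: x_1* = 20 + 1/3·(m − 20·p_1 − 6·p_2)/p_1, and x_2* = 6 + 2/3·(…)/p_2.
Discretionary income = 412 − 20·9 − 6·9 = 178; x_1* = 20 + 1/3·178/9 = 26.5926; x_2* = 6 + 2/3·178/9 = 19.1852.
Expenditure on x_2: 9·19.1852 = 172.6667; share = 0.4191.

share on x_2 = 0.4191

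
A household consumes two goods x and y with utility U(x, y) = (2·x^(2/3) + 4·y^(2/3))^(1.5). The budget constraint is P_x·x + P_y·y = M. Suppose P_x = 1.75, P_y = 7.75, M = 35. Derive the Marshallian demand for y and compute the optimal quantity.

Numerically y/x = 0.092108, so x* = 35/(1.75 + 7.75·0.092108) = 14.2055 and y* = 0.092108·14.2055 = 1.3084.

y* = 1.3084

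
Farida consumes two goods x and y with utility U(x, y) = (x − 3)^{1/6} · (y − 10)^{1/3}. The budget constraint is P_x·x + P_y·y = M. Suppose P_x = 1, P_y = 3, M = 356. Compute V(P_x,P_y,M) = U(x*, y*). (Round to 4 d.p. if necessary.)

V = 9.0645

MRS = (1/2)·(y−10)/(x−3). Tangency with P_x/P_y gives y−10 = 2·(P_x/P_y)·(x−3).
Substituting into the budget: x* = 3 + 1/3·(M − 3·P_x − 10·P_y)/P_x, and y* = 10 + 2/3·(…)/P_y.
Discretionary income = 356 − 3·1 − 10·3 = 323; x* = 3 + 1/3·323/1 = 110.6667; y* = 10 + 2/3·323/3 = 81.7778.
Utility at the optimum: U(110.6667, 81.7778) = 9.0645.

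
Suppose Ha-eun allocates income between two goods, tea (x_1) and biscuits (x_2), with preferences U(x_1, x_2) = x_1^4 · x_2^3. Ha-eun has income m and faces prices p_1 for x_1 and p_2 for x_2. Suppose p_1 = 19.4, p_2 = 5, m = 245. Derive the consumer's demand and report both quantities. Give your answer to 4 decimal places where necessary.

x_1* = 7.2165, x_2* = 21

Demand: x_1*(p_1,p_2,m) = 4/7·m/p_1 and x_2* = 3/7·m/p_2.
At p_1=19.4, p_2=5, m=245: x_1* = 4/7·245/19.4 = 7.2165, x_2* = 21.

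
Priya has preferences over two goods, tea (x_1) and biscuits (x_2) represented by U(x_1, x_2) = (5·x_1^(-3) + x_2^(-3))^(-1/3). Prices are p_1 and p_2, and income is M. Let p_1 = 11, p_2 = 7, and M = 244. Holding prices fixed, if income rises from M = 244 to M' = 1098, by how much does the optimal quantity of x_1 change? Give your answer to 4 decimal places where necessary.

MU_x_1 ∝ 5·x_1^(-4), MU_x_2 ∝ x_2^(-4), so MRS = 5·(x_2/x_1)^(4) = p_1/p_2.
Hence x_2/x_1 = ((1/5)·p_1/p_2)^(1/(4)), i.e. raised to the 0.25 power.
Substitute x_2 = (x_2/x_1)·x_1 into the budget: x_1* = M/(p_1 + p_2·(x_2/x_1)).
Numerically x_2/x_1 = 0.74874, so x_1* = 244/(11 + 7·0.74874) = 15.0235.
At M' = 1098: x_1* = 67.6059. Change: 67.6059 − 15.0235 = 52.5824.

Δx_1* = 52.5824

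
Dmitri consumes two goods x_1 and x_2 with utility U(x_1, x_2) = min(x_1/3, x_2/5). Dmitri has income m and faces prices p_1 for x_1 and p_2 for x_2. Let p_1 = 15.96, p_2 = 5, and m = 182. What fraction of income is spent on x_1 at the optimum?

share on x_1 = 0.657

Demand: x_1*(p_1,p_2,m) = 3·m/(3·p_1 + 5·p_2), x_2* = 5·m/(3·p_1 + 5·p_2).
Here 3·15.96 + 5·5 = 72.88, giving x_1* = 7.4918 and x_2* = 12.4863.
Expenditure on x_1: 15.96·7.4918 = 119.5686; share = 0.657.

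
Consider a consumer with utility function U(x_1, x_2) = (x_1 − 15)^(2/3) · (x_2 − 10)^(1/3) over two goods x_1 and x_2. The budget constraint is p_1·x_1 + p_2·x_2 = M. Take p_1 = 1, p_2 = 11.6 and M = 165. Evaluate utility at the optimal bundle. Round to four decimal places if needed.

After buying the subsistence bundle (15, 10), a share 2/3 of the remaining income goes to x_1: x_1* = 15 + 2/3·(M − 15p_1 − 10p_2)/p_1.
Discretionary income = 165 − 15·1 − 10·11.6 = 34; x_1* = 15 + 2/3·34/1 = 37.6667; x_2* = 10 + 1/3·34/11.6 = 10.977.
Utility at the optimum: U(37.6667, 10.977) = 7.9474.

V = 7.9474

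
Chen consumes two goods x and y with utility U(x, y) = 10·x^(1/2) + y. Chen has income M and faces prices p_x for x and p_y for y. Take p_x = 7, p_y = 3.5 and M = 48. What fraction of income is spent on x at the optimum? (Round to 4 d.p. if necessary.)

Utility is quasi-linear in y; the FOC for x is 5/√x = p_x/p_y.
Thus x* = (5·p_y/p_x)² — independent of M — with the rest of income spent on y.
Plugging in: x* = (5·3.5/7)² = 6.25, y* = 1.2143.
Expenditure on x: 7·6.25 = 43.75; share = 0.9115.

share on x = 0.9115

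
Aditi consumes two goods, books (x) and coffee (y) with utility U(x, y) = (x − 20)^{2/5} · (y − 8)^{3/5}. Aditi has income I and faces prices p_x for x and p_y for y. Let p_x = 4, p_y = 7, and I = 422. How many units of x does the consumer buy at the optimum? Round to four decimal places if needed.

x* = 48.6

MRS = (2/3)·(y−8)/(x−20). Tangency with p_x/p_y gives y−8 = (3/2)·(p_x/p_y)·(x−20).
After buying the subsistence bundle (20, 8), a share 0.4 of the remaining income goes to x: x* = 20 + 0.4·(I − 20p_x − 8p_y)/p_x.
Discretionary income = 422 − 20·4 − 8·7 = 286; x* = 20 + 0.4·286/4 = 48.6.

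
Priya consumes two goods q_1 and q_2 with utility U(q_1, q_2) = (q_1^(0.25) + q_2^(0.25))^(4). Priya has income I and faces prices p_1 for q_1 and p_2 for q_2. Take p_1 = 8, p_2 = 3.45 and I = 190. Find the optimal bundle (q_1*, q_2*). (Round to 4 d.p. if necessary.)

q_1* = 10.2212, q_2* = 31.3711

From the CES first-order condition, (q_2/q_1)^(0.75) = p_1/p_2.
Hence q_2/q_1 = (p_1/p_2)^(1/(0.75)), i.e. raised to the 4/3 power.
With the ratio pinned down, the budget gives q_1* = I/(p_1 + p_2·(q_2/q_1)) and q_2* = (q_2/q_1)·q_1*.
Numerically q_2/q_1 = 3.069219, so q_1* = 190/(8 + 3.45·3.069219) = 10.2212 and q_2* = 3.069219·10.2212 = 31.3711.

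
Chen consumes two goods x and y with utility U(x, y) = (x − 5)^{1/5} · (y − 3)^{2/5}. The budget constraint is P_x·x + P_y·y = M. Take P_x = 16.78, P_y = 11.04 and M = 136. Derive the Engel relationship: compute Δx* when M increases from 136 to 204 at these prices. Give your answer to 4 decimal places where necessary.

Let x' = x−5, y' = y−3. MRS = (1/2)·y'/x' = P_x/P_y.
Substituting into the budget: x* = 5 + 1/3·(M − 5·P_x − 3·P_y)/P_x, and y* = 3 + 2/3·(…)/P_y.
Discretionary income = 136 − 5·16.78 − 3·11.04 = 18.98; x* = 5 + 1/3·18.98/16.78 = 5.377.
At M' = 204: x* = 6.7279. Change: 6.7279 − 5.377 = 1.3508.

Δx* = 1.3508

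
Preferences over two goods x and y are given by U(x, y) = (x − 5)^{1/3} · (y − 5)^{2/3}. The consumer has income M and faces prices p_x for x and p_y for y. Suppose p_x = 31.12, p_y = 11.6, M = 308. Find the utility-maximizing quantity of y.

Substituting into the budget: x* = 5 + 1/3·(M − 5·p_x − 5·p_y)/p_x, and y* = 5 + 2/3·(…)/p_y.
Discretionary income = 308 − 5·31.12 − 5·11.6 = 94.4; y* = 5 + 2/3·94.4/11.6 = 10.4253.

y* = 10.4253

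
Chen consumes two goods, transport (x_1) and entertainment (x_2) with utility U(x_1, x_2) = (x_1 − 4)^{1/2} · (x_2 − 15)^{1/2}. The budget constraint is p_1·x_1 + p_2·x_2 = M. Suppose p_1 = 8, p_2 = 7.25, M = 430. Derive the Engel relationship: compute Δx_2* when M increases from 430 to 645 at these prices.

MRS = (x_2−15)/(x_1−4). Tangency with p_1/p_2 gives x_2−15 = (p_1/p_2)·(x_1−4).
After buying the subsistence bundle (4, 15), a share 0.5 of the remaining income goes to x_1: x_1* = 4 + 0.5·(M − 4p_1 − 15p_2)/p_1.
Discretionary income = 430 − 4·8 − 15·7.25 = 289.25; x_2* = 15 + 0.5·289.25/7.25 = 34.9483.
At M' = 645: x_2* = 49.7759. Change: 49.7759 − 34.9483 = 14.8276.

Δx_2* = 14.8276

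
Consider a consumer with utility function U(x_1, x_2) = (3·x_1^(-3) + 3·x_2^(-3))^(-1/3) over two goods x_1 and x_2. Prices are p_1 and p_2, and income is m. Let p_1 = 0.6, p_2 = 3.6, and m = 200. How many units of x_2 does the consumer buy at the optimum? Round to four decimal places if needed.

Substitute x_2 = (x_2/x_1)·x_1 into the budget: x_1* = m/(p_1 + p_2·(x_2/x_1)).
Numerically x_2/x_1 = 0.638943, so x_1* = 200/(0.6 + 3.6·0.638943) = 68.9609 and x_2* = 0.638943·68.9609 = 44.0621.

x_2* = 44.0621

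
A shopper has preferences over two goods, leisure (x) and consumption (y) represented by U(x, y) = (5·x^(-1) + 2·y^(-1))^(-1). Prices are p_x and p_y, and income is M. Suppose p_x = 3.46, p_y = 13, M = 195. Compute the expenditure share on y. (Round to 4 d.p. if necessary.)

MU_x ∝ 5·x^(-2), MU_y ∝ 2·y^(-2), so MRS = (5/2)·(y/x)^(2) = p_x/p_y.
Solve for the ratio: y/x = [(2/5)·p_x/p_y]^(0.5).
Substitute y = (y/x)·x into the budget: x* = M/(p_x + p_y·(y/x)).
Numerically y/x = 0.326284, so x* = 195/(3.46 + 13·0.326284) = 25.3191 and y* = 0.326284·25.3191 = 8.2612.
Expenditure on y: 13·8.2612 = 107.3959; share = 0.5507.

share on y = 0.5507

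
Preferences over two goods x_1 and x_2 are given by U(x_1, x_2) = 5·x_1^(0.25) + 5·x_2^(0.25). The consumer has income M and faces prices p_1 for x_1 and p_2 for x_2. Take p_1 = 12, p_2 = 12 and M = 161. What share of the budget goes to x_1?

share on x_1 = 0.5

Substitute x_2 = (x_2/x_1)·x_1 into the budget: x_1* = M/(p_1 + p_2·(x_2/x_1)).
Numerically x_2/x_1 = 1, so x_1* = 161/(12 + 12·1) = 6.7083 and x_2* = 1·6.7083 = 6.7083.
Expenditure on x_1: 12·6.7083 = 80.5; share = 0.5.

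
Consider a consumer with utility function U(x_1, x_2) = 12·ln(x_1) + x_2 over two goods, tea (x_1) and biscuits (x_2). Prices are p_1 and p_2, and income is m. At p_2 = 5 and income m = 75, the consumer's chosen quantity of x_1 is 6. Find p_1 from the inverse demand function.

Set MRS = p_1/p_2: (12/x_1)/1 = p_1/p_2.
So x_1*(p_1,p_2) = 12·p_2/p_1, independent of income; and x_2* = (m − 12·p_2)/p_2.
Set x_1* = 6 in the demand function and solve for p_1: p_1 = 10.

p_1 = 10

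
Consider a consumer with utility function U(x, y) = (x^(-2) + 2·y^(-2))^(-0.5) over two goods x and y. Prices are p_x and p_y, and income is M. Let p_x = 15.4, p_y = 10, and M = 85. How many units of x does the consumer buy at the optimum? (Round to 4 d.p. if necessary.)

MU_x ∝ x^(-3), MU_y ∝ 2·y^(-3), so MRS = (1/2)·(y/x)^(3) = p_x/p_y.
Hence y/x = (2·p_x/p_y)^(1/(3)), i.e. raised to the 1/3 power.
With the ratio pinned down, the budget gives x* = M/(p_x + p_y·(y/x)) and y* = (y/x)·x*.
Numerically y/x = 1.454957, so x* = 85/(15.4 + 10·1.454957) = 2.8381.

x* = 2.8381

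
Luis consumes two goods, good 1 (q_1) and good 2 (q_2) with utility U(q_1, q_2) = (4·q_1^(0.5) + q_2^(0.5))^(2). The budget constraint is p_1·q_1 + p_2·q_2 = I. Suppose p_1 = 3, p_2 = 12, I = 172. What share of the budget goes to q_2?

share on q_2 = 0.0154

MRS = MU_q_1/MU_q_2 = 4·(q_2/q_1)^(0.5). Set equal to p_1/p_2.
Hence q_2/q_1 = ((1/4)·p_1/p_2)^(1/(0.5)), i.e. raised to the 2 power.
Substitute q_2 = (q_2/q_1)·q_1 into the budget: q_1* = I/(p_1 + p_2·(q_2/q_1)).
Numerically q_2/q_1 = 0.003906, so q_1* = 172/(3 + 12·0.003906) = 56.4513 and q_2* = 0.003906·56.4513 = 0.2205.
Expenditure on q_2: 12·0.2205 = 2.6462; share = 0.0154.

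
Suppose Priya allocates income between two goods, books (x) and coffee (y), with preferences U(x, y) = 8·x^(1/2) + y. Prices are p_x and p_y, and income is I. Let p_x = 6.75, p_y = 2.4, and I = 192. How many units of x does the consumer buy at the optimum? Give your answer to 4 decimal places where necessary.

Plugging in: x* = (4·2.4/6.75)² = 2.0227.

x* = 2.0227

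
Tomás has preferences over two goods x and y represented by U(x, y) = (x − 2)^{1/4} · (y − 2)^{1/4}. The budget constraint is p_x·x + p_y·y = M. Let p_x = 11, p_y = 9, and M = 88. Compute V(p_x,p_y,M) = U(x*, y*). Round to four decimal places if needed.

MRS = (y−2)/(x−2). Tangency with p_x/p_y gives y−2 = (p_x/p_y)·(x−2).
After buying the subsistence bundle (2, 2), a share 0.5 of the remaining income goes to x: x* = 2 + 0.5·(M − 2p_x − 2p_y)/p_x.
Discretionary income = 88 − 2·11 − 2·9 = 48; x* = 2 + 0.5·48/11 = 4.1818; y* = 2 + 0.5·48/9 = 4.6667.
Utility at the optimum: U(4.1818, 4.6667) = 1.5531.

V = 1.5531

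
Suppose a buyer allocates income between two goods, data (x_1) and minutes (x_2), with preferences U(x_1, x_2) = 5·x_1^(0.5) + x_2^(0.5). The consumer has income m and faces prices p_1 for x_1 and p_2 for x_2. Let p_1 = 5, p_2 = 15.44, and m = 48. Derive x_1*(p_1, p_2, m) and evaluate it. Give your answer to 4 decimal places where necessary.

x_1* = 9.4772

MRS = MU_x_1/MU_x_2 = 5·(x_2/x_1)^(0.5). Set equal to p_1/p_2.
Solve for the ratio: x_2/x_1 = [(1/5)·p_1/p_2]^(2).
With the ratio pinned down, the budget gives x_1* = m/(p_1 + p_2·(x_2/x_1)) and x_2* = (x_2/x_1)·x_1*.
Numerically x_2/x_1 = 0.004195, so x_1* = 48/(5 + 15.44·0.004195) = 9.4772.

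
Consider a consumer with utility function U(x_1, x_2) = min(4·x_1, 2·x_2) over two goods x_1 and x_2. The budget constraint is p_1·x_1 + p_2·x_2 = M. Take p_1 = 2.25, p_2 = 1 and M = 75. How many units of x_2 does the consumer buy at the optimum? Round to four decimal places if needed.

x_2* = 35.2941

Leontief preferences: the optimum is at the kink where x_1/2 = x_2/4, i.e. x_2 = 2·x_1.
Budget: p_1·x_1 + p_2·2·x_1 = M, so (2·p_1 + 4·p_2)·x_1 = 2·M.
Demand: x_1*(p_1,p_2,M) = 2·M/(2·p_1 + 4·p_2), x_2* = 4·M/(2·p_1 + 4·p_2).
Here 2·2.25 + 4·1 = 8.5, giving x_2* = 35.2941.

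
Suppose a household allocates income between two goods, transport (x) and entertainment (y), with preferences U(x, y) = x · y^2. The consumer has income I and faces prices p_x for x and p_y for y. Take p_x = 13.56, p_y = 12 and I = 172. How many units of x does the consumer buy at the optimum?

x* = 4.2281

The MRS is (1/2)·y/x. Set MRS = p_x/p_y.
Rearranging, p_y·y = 2·p_x·x. Substituting into the budget gives p_x·x·(1 + 2) = I.
Demand: x*(p_x,p_y,I) = 1/3·I/p_x and y* = 2/3·I/p_y.
At p_x=13.56, p_y=12, I=172: x* = 1/3·172/13.56 = 4.2281.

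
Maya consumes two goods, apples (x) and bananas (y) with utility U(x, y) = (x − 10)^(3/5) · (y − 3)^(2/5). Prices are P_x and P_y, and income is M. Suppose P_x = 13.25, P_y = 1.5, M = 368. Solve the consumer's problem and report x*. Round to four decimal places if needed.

x* = 20.4604

This is Cobb-Douglas in (x−10, y−3): tangency gives 0.6·P_y·(y−3) = 0.4·P_x·(x−10).
After buying the subsistence bundle (10, 3), a share 0.6 of the remaining income goes to x: x* = 10 + 0.6·(M − 10P_x − 3P_y)/P_x.
Discretionary income = 368 − 10·13.25 − 3·1.5 = 231; x* = 10 + 0.6·231/13.25 = 20.4604.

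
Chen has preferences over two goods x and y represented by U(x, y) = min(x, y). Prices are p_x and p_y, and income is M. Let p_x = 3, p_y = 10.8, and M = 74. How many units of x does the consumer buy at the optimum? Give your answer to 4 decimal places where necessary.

With perfect complements, no substitution: consume in ratio x:y = 1:1.
Budget: p_x·x + p_y·x = M, so (p_x + p_y)·x = M.
Demand: x*(p_x,p_y,M) = M/(p_x + p_y), y* = M/(p_x + p_y).
Here 3 + 10.8 = 13.8, giving x* = 5.3623.

x* = 5.3623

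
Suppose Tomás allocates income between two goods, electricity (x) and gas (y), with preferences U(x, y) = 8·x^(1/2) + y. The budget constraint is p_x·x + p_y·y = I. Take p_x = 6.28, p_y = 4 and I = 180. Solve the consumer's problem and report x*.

Utility is quasi-linear in y; the FOC for x is 4/√x = p_x/p_y.
Solve: √x = 4·p_y/p_x, so x*(p_x,p_y) = (4·p_y/p_x)², and y* = (I − p_x·x*)/p_y.
Plugging in: x* = (4·4/6.28)² = 6.4911.

x* = 6.4911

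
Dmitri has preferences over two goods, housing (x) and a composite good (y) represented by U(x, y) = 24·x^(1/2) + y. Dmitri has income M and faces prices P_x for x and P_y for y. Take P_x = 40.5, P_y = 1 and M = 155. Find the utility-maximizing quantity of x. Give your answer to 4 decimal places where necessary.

Plugging in: x* = (12·1/40.5)² = 0.0878.

x* = 0.0878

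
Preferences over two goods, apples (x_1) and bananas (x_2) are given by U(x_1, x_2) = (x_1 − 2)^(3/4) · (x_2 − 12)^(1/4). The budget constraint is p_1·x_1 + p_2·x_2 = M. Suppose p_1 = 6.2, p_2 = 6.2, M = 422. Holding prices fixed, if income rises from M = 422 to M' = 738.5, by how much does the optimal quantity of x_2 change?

Δx_2* = 12.7621

MRS = 3·(x_2−12)/(x_1−2). Tangency with p_1/p_2 gives x_2−12 = (1/3)·(p_1/p_2)·(x_1−2).
Substituting into the budget: x_1* = 2 + 0.75·(M − 2·p_1 − 12·p_2)/p_1, and x_2* = 12 + 0.25·(…)/p_2.
Discretionary income = 422 − 2·6.2 − 12·6.2 = 335.2; x_2* = 12 + 0.25·335.2/6.2 = 25.5161.
At M' = 738.5: x_2* = 38.2782. Change: 38.2782 − 25.5161 = 12.7621.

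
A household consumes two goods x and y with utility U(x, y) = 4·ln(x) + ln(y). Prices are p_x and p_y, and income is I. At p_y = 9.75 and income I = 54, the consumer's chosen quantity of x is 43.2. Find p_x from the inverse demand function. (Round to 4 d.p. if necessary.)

p_x = 1

Tangency: MRS = 4·y/x = p_x/p_y.
Rearranging, p_y·y = (1/4)·p_x·x. Substituting into the budget gives p_x·x·(1 + (1/4)) = I.
Demand: x*(p_x,p_y,I) = 0.8·I/p_x and y* = 0.2·I/p_y.
Set x* = 43.2 in the demand function and solve for p_x: p_x = 1.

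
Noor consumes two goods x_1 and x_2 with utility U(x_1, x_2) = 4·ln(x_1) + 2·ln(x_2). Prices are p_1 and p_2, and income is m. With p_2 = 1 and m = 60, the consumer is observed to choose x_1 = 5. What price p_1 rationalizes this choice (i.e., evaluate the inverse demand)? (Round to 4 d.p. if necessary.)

Tangency: MRS = 2·x_2/x_1 = p_1/p_2.
So 4·p_2·x_2 = 2·p_1·x_1; combined with the budget, a share 2/3 of income goes to x_1.
Demand: x_1*(p_1,p_2,m) = 2/3·m/p_1 and x_2* = 1/3·m/p_2.
Set x_1* = 5 in the demand function and solve for p_1: p_1 = 8.

p_1 = 8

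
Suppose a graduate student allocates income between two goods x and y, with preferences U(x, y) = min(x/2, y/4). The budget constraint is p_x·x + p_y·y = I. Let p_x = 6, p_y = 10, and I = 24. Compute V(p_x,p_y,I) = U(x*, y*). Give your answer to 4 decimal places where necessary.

V = 0.4615

With perfect complements, no substitution: consume in ratio x:y = 2:4.
Budget: p_x·x + p_y·2·x = I, so (2·p_x + 4·p_y)·x = 2·I.
Demand: x*(p_x,p_y,I) = 2·I/(2·p_x + 4·p_y), y* = 4·I/(2·p_x + 4·p_y).
Here 2·6 + 4·10 = 52, giving x* = 0.9231 and y* = 1.8462.
Utility at the optimum: U(0.9231, 1.8462) = 0.4615.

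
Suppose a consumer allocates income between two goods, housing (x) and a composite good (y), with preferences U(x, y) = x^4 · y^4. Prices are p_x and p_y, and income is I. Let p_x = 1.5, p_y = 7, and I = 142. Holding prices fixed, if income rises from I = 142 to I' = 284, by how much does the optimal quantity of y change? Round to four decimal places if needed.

MU_x/MU_y = (4·y)/(4·x); tangency sets this equal to p_x/p_y.
Rearranging, p_y·y = p_x·x. Substituting into the budget gives p_x·x·(1 + 1) = I.
Demand: x*(p_x,p_y,I) = 0.5·I/p_x and y* = 0.5·I/p_y.
At p_x=1.5, p_y=7, I=142: y* = 0.5·142/7 = 10.1429.
At I' = 284: y* = 20.2857. Change: 20.2857 − 10.1429 = 10.1429.

Δy* = 10.1429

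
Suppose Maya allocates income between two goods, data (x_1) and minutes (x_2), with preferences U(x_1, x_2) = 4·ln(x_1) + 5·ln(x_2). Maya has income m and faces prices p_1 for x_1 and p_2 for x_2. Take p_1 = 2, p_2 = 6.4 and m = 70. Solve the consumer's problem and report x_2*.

x_2* = 6.0764

Tangency: MRS = (4/5)·x_2/x_1 = p_1/p_2.
So 4·p_2·x_2 = 5·p_1·x_1; combined with the budget, a share 4/9 of income goes to x_1.
Demand: x_1*(p_1,p_2,m) = 4/9·m/p_1 and x_2* = 5/9·m/p_2.
At p_1=2, p_2=6.4, m=70: x_2* = 5/9·70/6.4 = 6.0764.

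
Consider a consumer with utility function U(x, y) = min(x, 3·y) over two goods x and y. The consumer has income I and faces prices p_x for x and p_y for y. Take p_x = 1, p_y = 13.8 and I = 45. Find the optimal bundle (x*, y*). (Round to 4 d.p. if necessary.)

x* = 8.0357, y* = 2.6786

Leontief preferences: the optimum is at the kink where x/3 = y/1, i.e. y = (1/3)·x.
Budget: p_x·x + p_y·(1/3)·x = I, so (3·p_x + p_y)·x = 3·I.
Demand: x*(p_x,p_y,I) = 3·I/(3·p_x + p_y), y* = I/(3·p_x + p_y).
Here 3·1 + 13.8 = 16.8, giving x* = 8.0357 and y* = 2.6786.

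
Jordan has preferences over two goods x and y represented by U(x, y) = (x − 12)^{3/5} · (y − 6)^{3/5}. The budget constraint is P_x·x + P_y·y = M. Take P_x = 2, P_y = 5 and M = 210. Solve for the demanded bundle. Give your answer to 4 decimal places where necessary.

MRS = (y−6)/(x−12). Tangency with P_x/P_y gives y−6 = (P_x/P_y)·(x−12).
Substituting into the budget: x* = 12 + 0.5·(M − 12·P_x − 6·P_y)/P_x, and y* = 6 + 0.5·(…)/P_y.
Discretionary income = 210 − 12·2 − 6·5 = 156; x* = 12 + 0.5·156/2 = 51; y* = 6 + 0.5·156/5 = 21.6.

x* = 51, y* = 21.6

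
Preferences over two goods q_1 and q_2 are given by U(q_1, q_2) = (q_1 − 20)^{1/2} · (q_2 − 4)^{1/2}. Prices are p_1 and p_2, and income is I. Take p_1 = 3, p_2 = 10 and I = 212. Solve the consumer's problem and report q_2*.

After buying the subsistence bundle (20, 4), a share 0.5 of the remaining income goes to q_1: q_1* = 20 + 0.5·(I − 20p_1 − 4p_2)/p_1.
Discretionary income = 212 − 20·3 − 4·10 = 112; q_2* = 4 + 0.5·112/10 = 9.6.

q_2* = 9.6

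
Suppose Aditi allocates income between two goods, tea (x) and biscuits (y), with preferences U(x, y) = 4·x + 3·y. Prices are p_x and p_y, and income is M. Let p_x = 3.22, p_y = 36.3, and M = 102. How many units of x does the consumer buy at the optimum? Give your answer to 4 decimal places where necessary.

x* = 31.677

Perfect substitutes: compare marginal utility per dollar. 4/p_x vs 3/p_y → 1.2422 vs 0.0826.
x gives more utility per dollar, so spend all income on x: x* = M/p_x, y* = 0.
Numerically: x* = 31.677, y* = 0.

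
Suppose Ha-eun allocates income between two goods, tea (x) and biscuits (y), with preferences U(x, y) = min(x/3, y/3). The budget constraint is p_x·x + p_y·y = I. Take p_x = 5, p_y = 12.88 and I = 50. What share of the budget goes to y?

share on y = 0.7204

Leontief preferences: the optimum is at the kink where x/3 = y/3, i.e. y = x.
Budget: p_x·x + p_y·x = I, so (3·p_x + 3·p_y)·x = 3·I.
Demand: x*(p_x,p_y,I) = 3·I/(3·p_x + 3·p_y), y* = 3·I/(3·p_x + 3·p_y).
Here 3·5 + 3·12.88 = 53.64, giving x* = 2.7964 and y* = 2.7964.
Expenditure on y: 12.88·2.7964 = 36.0179; share = 0.7204.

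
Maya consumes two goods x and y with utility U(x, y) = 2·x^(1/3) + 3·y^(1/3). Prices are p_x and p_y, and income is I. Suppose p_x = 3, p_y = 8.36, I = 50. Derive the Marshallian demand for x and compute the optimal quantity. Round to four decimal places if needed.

MRS = MU_x/MU_y = (2/3)·(y/x)^(2/3). Set equal to p_x/p_y.
Solve for the ratio: y/x = [(3/2)·p_x/p_y]^(1.5).
With the ratio pinned down, the budget gives x* = I/(p_x + p_y·(y/x)) and y* = (y/x)·x*.
Numerically y/x = 0.39492, so x* = 50/(3 + 8.36·0.39492) = 7.9346.

x* = 7.9346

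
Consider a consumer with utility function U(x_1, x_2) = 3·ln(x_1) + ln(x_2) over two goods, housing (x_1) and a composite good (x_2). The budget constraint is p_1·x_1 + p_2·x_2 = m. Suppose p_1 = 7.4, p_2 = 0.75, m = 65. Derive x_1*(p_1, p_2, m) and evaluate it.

Tangency: MRS = 3·x_2/x_1 = p_1/p_2.
So 3·p_2·x_2 = p_1·x_1; combined with the budget, a share 0.75 of income goes to x_1.
Demand: x_1*(p_1,p_2,m) = 0.75·m/p_1 and x_2* = 0.25·m/p_2.
At p_1=7.4, p_2=0.75, m=65: x_1* = 0.75·65/7.4 = 6.5878.

x_1* = 6.5878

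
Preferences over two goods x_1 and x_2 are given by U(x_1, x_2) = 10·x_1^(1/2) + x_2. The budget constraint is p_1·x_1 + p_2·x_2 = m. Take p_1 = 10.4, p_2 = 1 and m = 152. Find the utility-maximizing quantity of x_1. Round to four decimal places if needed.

MU_x_1 = 5/√x_1, MU_x_2 = 1. Tangency: 5/√x_1 = p_1/p_2.
Thus x_1* = (5·p_2/p_1)² — independent of m — with the rest of income spent on x_2.
Plugging in: x_1* = (5·1/10.4)² = 0.2311.

x_1* = 0.2311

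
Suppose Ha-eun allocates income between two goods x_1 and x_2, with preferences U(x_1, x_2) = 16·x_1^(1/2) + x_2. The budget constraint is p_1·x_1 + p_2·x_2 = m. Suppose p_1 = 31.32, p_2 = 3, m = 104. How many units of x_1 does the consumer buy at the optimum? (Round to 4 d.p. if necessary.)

Solve: √x_1 = 8·p_2/p_1, so x_1*(p_1,p_2) = (8·p_2/p_1)², and x_2* = (m − p_1·x_1*)/p_2.
Plugging in: x_1* = (8·3/31.32)² = 0.5872.

x_1* = 0.5872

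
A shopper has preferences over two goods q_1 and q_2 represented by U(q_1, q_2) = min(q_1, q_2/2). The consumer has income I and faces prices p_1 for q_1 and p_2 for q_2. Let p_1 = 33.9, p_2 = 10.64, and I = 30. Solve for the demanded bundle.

q_1* = 0.5437, q_2* = 1.0874

Demand: q_1*(p_1,p_2,I) = I/(p_1 + 2·p_2), q_2* = 2·I/(p_1 + 2·p_2).
Here 33.9 + 2·10.64 = 55.18, giving q_1* = 0.5437 and q_2* = 1.0874.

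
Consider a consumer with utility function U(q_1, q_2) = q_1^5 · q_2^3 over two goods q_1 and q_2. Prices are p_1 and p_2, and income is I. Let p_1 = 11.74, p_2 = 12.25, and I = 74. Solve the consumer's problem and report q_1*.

q_1* = 3.9395

Tangency: MRS = (5/3)·q_2/q_1 = p_1/p_2.
So 5·p_2·q_2 = 3·p_1·q_1; combined with the budget, a share 0.625 of income goes to q_1.
Demand: q_1*(p_1,p_2,I) = 0.625·I/p_1 and q_2* = 0.375·I/p_2.
At p_1=11.74, p_2=12.25, I=74: q_1* = 0.625·74/11.74 = 3.9395.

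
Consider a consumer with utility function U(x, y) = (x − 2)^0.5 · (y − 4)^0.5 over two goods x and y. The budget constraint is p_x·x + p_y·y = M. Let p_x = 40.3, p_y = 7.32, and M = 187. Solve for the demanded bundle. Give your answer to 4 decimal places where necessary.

Let x' = x−2, y' = y−4. MRS = y'/x' = p_x/p_y.
After buying the subsistence bundle (2, 4), a share 0.5 of the remaining income goes to x: x* = 2 + 0.5·(M − 2p_x − 4p_y)/p_x.
Discretionary income = 187 − 2·40.3 − 4·7.32 = 77.12; x* = 2 + 0.5·77.12/40.3 = 2.9568; y* = 4 + 0.5·77.12/7.32 = 9.2678.

x* = 2.9568, y* = 9.2678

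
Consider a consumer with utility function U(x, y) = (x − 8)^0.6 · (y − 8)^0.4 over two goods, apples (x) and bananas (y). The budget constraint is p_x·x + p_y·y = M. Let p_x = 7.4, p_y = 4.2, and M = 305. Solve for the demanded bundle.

x* = 25.2054, y* = 28.2095

After buying the subsistence bundle (8, 8), a share 0.6 of the remaining income goes to x: x* = 8 + 0.6·(M − 8p_x − 8p_y)/p_x.
Discretionary income = 305 − 8·7.4 − 8·4.2 = 212.2; x* = 8 + 0.6·212.2/7.4 = 25.2054; y* = 8 + 0.4·212.2/4.2 = 28.2095.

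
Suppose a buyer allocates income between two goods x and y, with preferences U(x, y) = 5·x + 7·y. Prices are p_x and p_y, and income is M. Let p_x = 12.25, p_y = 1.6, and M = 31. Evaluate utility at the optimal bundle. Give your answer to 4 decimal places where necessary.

V = 135.625

Perfect substitutes: compare marginal utility per dollar. 5/p_x vs 7/p_y → 0.4082 vs 4.375.
y gives more utility per dollar, so spend all income on y: y* = M/p_y, x* = 0.
Numerically: x* = 0, y* = 19.375.
Utility at the optimum: U(0, 19.375) = 135.625.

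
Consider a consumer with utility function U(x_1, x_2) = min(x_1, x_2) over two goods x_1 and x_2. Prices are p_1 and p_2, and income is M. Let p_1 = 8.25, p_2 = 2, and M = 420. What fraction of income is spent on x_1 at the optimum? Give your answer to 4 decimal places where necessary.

With perfect complements, no substitution: consume in ratio x_1:x_2 = 1:1.
Budget: p_1·x_1 + p_2·x_1 = M, so (p_1 + p_2)·x_1 = M.
Demand: x_1*(p_1,p_2,M) = M/(p_1 + p_2), x_2* = M/(p_1 + p_2).
Here 8.25 + 2 = 10.25, giving x_1* = 40.9756 and x_2* = 40.9756.
Expenditure on x_1: 8.25·40.9756 = 338.0488; share = 0.8049.

share on x_1 = 0.8049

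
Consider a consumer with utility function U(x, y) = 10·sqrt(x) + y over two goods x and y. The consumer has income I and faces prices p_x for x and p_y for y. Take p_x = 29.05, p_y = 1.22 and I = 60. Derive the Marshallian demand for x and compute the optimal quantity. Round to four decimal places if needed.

Thus x* = (5·p_y/p_x)² — independent of I — with the rest of income spent on y.
Plugging in: x* = (5·1.22/29.05)² = 0.0441.

x* = 0.0441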